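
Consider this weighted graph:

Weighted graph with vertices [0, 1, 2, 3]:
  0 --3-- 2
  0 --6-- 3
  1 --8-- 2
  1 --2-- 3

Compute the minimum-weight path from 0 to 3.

Using Dijkstra's algorithm from vertex 0:
Shortest path: 0 -> 3
Total weight: 6 = 6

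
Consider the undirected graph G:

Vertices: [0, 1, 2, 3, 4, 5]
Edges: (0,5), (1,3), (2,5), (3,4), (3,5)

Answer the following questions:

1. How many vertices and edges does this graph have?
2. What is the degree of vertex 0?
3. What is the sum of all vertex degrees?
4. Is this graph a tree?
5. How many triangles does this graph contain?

Count: 6 vertices, 5 edges.
Vertex 0 has neighbors [5], degree = 1.
Handshaking lemma: 2 * 5 = 10.
A graph is a tree iff it is connected and has exactly n-1 edges. This graph is connected (all 6 vertices in one component) and has 6-1 = 5 edges. It is a tree.
Number of triangles = 0.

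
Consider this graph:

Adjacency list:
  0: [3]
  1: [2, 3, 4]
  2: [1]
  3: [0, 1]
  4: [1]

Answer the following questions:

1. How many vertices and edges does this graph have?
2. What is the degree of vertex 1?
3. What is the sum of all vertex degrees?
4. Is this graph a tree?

Count: 5 vertices, 4 edges.
Vertex 1 has neighbors [2, 3, 4], degree = 3.
Handshaking lemma: 2 * 4 = 8.
A graph is a tree iff it is connected and has exactly n-1 edges. This graph is connected (all 5 vertices in one component) and has 5-1 = 4 edges. It is a tree.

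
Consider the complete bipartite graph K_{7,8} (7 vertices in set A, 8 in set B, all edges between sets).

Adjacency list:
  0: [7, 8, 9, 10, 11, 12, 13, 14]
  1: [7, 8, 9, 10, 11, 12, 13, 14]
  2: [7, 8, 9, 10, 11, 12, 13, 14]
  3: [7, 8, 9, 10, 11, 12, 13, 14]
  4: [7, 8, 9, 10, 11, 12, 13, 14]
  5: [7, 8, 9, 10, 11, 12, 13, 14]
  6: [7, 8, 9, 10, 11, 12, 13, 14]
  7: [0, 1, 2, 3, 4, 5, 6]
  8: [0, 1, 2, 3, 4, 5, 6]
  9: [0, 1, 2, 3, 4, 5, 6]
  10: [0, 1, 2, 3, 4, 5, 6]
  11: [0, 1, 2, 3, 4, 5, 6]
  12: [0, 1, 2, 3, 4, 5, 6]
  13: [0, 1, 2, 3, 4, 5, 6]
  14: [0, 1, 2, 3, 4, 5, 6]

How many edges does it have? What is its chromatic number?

K_{7,8} has 7 * 8 = 56 edges.
Bipartite graphs have chromatic number 2 (color each partition differently).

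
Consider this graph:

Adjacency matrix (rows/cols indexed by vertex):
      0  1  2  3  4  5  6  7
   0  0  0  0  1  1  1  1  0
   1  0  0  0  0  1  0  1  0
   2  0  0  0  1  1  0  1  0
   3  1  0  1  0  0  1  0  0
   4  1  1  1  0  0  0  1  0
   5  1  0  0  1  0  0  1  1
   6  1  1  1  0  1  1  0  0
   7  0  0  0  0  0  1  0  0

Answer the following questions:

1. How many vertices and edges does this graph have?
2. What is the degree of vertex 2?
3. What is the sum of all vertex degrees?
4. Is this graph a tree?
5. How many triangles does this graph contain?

Count: 8 vertices, 13 edges.
Vertex 2 has neighbors [3, 4, 6], degree = 3.
Handshaking lemma: 2 * 13 = 26.
A tree on 8 vertices has 7 edges. This graph has 13 edges (6 extra). Not a tree.
Number of triangles = 5.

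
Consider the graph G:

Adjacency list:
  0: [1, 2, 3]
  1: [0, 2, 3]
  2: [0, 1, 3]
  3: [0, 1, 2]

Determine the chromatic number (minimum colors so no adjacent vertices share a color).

The graph has a maximum clique of size 4 (lower bound on chromatic number).
A valid 4-coloring: {0: 0, 1: 1, 2: 2, 3: 3}.
Chromatic number = 4.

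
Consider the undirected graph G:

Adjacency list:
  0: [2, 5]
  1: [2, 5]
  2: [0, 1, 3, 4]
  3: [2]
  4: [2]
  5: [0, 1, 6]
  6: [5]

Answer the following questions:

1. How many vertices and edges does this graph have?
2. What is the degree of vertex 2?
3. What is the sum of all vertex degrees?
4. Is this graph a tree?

Count: 7 vertices, 7 edges.
Vertex 2 has neighbors [0, 1, 3, 4], degree = 4.
Handshaking lemma: 2 * 7 = 14.
A tree on 7 vertices has 6 edges. This graph has 7 edges (1 extra). Not a tree.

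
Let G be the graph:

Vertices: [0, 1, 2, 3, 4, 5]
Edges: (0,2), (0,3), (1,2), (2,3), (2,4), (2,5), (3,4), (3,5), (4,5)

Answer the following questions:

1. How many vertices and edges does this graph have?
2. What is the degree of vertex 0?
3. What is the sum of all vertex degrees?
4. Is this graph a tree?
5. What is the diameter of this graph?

Count: 6 vertices, 9 edges.
Vertex 0 has neighbors [2, 3], degree = 2.
Handshaking lemma: 2 * 9 = 18.
A tree on 6 vertices has 5 edges. This graph has 9 edges (4 extra). Not a tree.
Diameter (longest shortest path) = 2.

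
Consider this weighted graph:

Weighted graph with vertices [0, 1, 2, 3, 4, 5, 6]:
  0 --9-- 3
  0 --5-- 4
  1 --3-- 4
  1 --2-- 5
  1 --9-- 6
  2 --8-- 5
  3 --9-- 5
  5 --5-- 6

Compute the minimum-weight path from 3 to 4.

Using Dijkstra's algorithm from vertex 3:
Shortest path: 3 -> 0 -> 4
Total weight: 9 + 5 = 14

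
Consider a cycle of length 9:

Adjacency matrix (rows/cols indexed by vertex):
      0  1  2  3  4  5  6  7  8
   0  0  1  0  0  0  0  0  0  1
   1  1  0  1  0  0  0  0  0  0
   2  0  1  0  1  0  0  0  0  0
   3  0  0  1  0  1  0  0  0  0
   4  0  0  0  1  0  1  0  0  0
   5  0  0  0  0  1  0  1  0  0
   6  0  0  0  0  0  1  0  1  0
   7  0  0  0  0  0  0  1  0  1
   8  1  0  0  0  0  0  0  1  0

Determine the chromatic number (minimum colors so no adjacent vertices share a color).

This is an odd cycle (C_9). Odd cycles are not bipartite (any 2-coloring forces two adjacent vertices to match), and 3 colors suffice.
Chromatic number = 3.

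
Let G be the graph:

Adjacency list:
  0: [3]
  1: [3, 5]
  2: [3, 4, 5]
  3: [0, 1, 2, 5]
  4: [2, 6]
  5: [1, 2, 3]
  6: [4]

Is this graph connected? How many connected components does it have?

Checking connectivity: the graph has 1 connected component(s).
All vertices are reachable from each other. The graph IS connected.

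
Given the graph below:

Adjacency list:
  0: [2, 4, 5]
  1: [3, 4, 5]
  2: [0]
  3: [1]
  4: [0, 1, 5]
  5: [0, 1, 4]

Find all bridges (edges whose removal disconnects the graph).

A bridge is an edge whose removal increases the number of connected components.
Bridges found: (0,2), (1,3)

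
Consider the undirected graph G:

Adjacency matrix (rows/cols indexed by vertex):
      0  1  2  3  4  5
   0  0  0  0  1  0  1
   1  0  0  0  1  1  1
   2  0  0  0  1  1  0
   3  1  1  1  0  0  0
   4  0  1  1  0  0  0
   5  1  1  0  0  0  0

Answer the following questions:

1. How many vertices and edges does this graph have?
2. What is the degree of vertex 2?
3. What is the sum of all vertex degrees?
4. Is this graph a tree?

Count: 6 vertices, 7 edges.
Vertex 2 has neighbors [3, 4], degree = 2.
Handshaking lemma: 2 * 7 = 14.
A tree on 6 vertices has 5 edges. This graph has 7 edges (2 extra). Not a tree.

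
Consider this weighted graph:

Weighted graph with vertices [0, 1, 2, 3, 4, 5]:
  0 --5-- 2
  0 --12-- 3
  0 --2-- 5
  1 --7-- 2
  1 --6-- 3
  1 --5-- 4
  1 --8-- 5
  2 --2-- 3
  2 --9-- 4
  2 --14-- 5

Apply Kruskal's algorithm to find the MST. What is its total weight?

Applying Kruskal's algorithm (sort edges by weight, add if no cycle):
  Add (0,5) w=2
  Add (2,3) w=2
  Add (0,2) w=5
  Add (1,4) w=5
  Add (1,3) w=6
  Skip (1,2) w=7 (creates cycle)
  Skip (1,5) w=8 (creates cycle)
  Skip (2,4) w=9 (creates cycle)
  Skip (0,3) w=12 (creates cycle)
  Skip (2,5) w=14 (creates cycle)
MST weight = 20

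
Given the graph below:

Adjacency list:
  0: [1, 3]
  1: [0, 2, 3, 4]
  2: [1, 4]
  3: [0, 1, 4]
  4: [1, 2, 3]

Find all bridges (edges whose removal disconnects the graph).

No bridges found. The graph is 2-edge-connected (no single edge removal disconnects it).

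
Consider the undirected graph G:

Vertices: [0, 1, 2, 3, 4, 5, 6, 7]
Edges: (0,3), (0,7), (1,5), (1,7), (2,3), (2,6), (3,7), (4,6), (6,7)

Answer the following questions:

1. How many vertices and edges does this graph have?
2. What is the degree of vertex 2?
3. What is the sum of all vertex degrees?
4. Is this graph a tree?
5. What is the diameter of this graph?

Count: 8 vertices, 9 edges.
Vertex 2 has neighbors [3, 6], degree = 2.
Handshaking lemma: 2 * 9 = 18.
A tree on 8 vertices has 7 edges. This graph has 9 edges (2 extra). Not a tree.
Diameter (longest shortest path) = 4.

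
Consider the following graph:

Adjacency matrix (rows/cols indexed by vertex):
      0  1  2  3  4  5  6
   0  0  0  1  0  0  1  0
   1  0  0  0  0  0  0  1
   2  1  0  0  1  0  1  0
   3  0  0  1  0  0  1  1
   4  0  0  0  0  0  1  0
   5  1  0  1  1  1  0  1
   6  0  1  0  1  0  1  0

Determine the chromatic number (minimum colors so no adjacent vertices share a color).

The graph has a maximum clique of size 3 (lower bound on chromatic number).
A valid 3-coloring: {0: 2, 1: 0, 2: 1, 3: 2, 4: 1, 5: 0, 6: 1}.
Chromatic number = 3.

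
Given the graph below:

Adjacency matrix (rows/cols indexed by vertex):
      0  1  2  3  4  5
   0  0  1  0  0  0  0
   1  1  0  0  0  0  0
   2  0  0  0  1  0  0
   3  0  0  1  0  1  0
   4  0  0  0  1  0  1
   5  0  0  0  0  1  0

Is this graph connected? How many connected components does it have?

Checking connectivity: the graph has 2 connected component(s).
Components: [[0, 1], [2, 3, 4, 5]]. The graph is NOT connected.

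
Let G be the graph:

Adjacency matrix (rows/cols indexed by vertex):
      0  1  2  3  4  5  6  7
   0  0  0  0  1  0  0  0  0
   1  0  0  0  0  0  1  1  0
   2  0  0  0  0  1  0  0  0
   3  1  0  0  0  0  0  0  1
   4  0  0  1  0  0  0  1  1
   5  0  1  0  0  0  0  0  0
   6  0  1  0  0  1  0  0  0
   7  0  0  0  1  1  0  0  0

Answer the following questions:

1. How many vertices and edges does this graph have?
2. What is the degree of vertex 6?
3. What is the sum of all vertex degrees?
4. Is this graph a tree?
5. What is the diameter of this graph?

Count: 8 vertices, 7 edges.
Vertex 6 has neighbors [1, 4], degree = 2.
Handshaking lemma: 2 * 7 = 14.
A graph is a tree iff it is connected and has exactly n-1 edges. This graph is connected (all 8 vertices in one component) and has 8-1 = 7 edges. It is a tree.
Diameter (longest shortest path) = 6.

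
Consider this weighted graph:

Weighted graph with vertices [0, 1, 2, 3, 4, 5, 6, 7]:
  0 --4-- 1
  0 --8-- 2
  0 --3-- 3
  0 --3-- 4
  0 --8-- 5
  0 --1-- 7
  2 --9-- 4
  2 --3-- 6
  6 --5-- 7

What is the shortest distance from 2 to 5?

Using Dijkstra's algorithm from vertex 2:
Shortest path: 2 -> 0 -> 5
Total weight: 8 + 8 = 16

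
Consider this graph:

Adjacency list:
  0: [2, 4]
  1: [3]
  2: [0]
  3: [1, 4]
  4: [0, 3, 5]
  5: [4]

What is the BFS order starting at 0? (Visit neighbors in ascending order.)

BFS from vertex 0 (neighbors processed in ascending order):
Visit order: 0, 2, 4, 3, 5, 1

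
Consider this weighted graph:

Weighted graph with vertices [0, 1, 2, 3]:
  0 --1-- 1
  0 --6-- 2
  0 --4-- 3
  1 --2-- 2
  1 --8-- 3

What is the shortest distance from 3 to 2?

Using Dijkstra's algorithm from vertex 3:
Shortest path: 3 -> 0 -> 1 -> 2
Total weight: 4 + 1 + 2 = 7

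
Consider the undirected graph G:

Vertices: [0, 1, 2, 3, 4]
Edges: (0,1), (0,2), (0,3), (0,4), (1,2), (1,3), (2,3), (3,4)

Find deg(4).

Vertex 4 has neighbors [0, 3], so deg(4) = 2.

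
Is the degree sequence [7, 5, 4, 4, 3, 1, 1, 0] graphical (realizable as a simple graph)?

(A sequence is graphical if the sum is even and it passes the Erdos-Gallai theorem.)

Sum of degrees = 25. Sum is odd, so the sequence is NOT graphical.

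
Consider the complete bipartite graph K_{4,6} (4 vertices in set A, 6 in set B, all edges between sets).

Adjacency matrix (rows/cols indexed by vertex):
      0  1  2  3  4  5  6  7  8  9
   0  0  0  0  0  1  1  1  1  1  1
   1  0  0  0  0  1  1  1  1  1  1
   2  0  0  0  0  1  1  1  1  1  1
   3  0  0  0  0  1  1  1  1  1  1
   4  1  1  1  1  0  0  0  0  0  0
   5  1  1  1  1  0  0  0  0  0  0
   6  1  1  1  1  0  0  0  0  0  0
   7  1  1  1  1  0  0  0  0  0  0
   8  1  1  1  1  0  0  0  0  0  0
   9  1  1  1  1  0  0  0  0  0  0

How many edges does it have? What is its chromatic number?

K_{4,6} has 4 * 6 = 24 edges.
Bipartite graphs have chromatic number 2 (color each partition differently).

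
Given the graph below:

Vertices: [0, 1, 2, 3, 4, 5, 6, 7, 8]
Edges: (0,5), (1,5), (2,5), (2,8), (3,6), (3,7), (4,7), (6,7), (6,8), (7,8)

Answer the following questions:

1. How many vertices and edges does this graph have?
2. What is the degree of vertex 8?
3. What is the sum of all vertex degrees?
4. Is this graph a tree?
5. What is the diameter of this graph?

Count: 9 vertices, 10 edges.
Vertex 8 has neighbors [2, 6, 7], degree = 3.
Handshaking lemma: 2 * 10 = 20.
A tree on 9 vertices has 8 edges. This graph has 10 edges (2 extra). Not a tree.
Diameter (longest shortest path) = 5.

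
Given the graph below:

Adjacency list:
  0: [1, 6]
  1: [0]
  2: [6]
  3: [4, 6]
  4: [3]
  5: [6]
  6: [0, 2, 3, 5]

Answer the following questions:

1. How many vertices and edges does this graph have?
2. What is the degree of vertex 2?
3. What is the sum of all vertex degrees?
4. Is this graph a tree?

Count: 7 vertices, 6 edges.
Vertex 2 has neighbors [6], degree = 1.
Handshaking lemma: 2 * 6 = 12.
A graph is a tree iff it is connected and has exactly n-1 edges. This graph is connected (all 7 vertices in one component) and has 7-1 = 6 edges. It is a tree.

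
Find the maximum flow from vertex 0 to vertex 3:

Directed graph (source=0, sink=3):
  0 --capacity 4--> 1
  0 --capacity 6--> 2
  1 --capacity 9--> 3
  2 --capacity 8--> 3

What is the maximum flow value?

Computing max flow:
  Flow on (0->1): 4/4
  Flow on (0->2): 6/6
  Flow on (1->3): 4/9
  Flow on (2->3): 6/8
Maximum flow = 10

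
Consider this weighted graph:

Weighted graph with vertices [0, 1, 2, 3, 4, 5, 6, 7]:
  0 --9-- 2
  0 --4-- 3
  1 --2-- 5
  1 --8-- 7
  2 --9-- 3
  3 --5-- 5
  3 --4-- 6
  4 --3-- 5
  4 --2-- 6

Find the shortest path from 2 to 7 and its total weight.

Using Dijkstra's algorithm from vertex 2:
Shortest path: 2 -> 3 -> 5 -> 1 -> 7
Total weight: 9 + 5 + 2 + 8 = 24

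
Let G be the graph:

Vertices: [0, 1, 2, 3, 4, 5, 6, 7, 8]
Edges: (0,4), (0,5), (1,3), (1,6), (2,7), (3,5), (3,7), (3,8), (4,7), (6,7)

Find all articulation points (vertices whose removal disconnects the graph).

An articulation point is a vertex whose removal disconnects the graph.
Articulation points: [3, 7]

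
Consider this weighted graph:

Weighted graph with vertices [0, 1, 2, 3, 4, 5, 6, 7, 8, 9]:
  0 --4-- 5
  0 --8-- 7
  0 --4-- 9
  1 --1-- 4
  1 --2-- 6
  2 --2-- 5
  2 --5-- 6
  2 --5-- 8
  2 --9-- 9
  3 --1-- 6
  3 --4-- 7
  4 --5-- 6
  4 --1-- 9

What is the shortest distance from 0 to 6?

Using Dijkstra's algorithm from vertex 0:
Shortest path: 0 -> 9 -> 4 -> 1 -> 6
Total weight: 4 + 1 + 1 + 2 = 8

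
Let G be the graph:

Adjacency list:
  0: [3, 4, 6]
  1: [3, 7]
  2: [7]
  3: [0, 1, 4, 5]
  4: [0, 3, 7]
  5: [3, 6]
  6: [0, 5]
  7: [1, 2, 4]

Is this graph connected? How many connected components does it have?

Checking connectivity: the graph has 1 connected component(s).
All vertices are reachable from each other. The graph IS connected.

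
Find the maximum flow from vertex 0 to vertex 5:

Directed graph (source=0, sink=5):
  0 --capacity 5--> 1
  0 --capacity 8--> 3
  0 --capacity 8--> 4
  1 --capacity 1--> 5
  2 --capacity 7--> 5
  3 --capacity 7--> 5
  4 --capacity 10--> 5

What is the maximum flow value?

Computing max flow:
  Flow on (0->1): 1/5
  Flow on (0->3): 7/8
  Flow on (0->4): 8/8
  Flow on (1->5): 1/1
  Flow on (3->5): 7/7
  Flow on (4->5): 8/10
Maximum flow = 16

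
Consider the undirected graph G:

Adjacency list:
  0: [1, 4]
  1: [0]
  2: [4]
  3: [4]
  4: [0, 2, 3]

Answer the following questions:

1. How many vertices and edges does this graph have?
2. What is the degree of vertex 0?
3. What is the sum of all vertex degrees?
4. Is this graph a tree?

Count: 5 vertices, 4 edges.
Vertex 0 has neighbors [1, 4], degree = 2.
Handshaking lemma: 2 * 4 = 8.
A graph is a tree iff it is connected and has exactly n-1 edges. This graph is connected (all 5 vertices in one component) and has 5-1 = 4 edges. It is a tree.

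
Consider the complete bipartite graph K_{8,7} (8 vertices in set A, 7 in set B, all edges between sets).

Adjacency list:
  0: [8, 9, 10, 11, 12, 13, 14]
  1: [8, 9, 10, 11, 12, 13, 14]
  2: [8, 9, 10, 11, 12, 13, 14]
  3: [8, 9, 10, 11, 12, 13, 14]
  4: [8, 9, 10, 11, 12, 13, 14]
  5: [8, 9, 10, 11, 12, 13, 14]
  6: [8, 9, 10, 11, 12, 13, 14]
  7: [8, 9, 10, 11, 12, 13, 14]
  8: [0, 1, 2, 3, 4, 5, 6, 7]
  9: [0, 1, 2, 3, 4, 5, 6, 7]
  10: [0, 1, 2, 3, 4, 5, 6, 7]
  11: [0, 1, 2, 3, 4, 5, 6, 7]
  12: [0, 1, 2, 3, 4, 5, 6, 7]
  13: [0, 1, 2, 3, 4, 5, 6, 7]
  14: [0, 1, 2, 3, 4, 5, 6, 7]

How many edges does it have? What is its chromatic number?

K_{8,7} has 8 * 7 = 56 edges.
Bipartite graphs have chromatic number 2 (color each partition differently).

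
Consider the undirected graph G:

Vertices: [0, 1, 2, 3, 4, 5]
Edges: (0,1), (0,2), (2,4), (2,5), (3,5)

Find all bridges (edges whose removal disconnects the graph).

A bridge is an edge whose removal increases the number of connected components.
Bridges found: (0,1), (0,2), (2,4), (2,5), (3,5)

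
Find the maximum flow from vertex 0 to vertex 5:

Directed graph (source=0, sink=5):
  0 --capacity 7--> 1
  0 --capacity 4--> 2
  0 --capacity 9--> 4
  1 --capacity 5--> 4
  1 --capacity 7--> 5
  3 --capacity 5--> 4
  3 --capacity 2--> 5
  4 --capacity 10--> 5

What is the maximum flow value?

Computing max flow:
  Flow on (0->1): 7/7
  Flow on (0->4): 9/9
  Flow on (1->5): 7/7
  Flow on (4->5): 9/10
Maximum flow = 16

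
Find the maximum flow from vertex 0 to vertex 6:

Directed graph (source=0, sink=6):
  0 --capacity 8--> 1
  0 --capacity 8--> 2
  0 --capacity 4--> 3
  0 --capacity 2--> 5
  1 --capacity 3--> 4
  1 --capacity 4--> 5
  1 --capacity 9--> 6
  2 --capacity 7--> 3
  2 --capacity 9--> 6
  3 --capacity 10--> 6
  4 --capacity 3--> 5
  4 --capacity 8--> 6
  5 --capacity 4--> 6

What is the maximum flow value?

Computing max flow:
  Flow on (0->1): 8/8
  Flow on (0->2): 8/8
  Flow on (0->3): 4/4
  Flow on (0->5): 2/2
  Flow on (1->6): 8/9
  Flow on (2->6): 8/9
  Flow on (3->6): 4/10
  Flow on (5->6): 2/4
Maximum flow = 22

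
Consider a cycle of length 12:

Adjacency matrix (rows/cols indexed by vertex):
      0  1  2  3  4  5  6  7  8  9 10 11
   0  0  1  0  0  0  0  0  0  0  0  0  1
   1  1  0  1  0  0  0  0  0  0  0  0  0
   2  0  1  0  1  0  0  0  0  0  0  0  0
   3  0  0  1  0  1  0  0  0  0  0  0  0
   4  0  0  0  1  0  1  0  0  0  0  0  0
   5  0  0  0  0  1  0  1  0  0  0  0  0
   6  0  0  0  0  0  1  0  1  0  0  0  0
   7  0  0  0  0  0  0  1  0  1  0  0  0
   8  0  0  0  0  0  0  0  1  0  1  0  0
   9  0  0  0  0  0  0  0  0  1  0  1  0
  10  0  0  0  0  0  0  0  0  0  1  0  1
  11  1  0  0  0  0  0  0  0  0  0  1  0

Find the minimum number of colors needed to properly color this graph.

This is an even cycle (C_12). Even cycles are bipartite.
Chromatic number = 2.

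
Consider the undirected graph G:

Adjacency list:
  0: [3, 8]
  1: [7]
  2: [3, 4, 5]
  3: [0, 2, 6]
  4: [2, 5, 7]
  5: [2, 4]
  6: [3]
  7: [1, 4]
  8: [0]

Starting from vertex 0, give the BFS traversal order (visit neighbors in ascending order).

BFS from vertex 0 (neighbors processed in ascending order):
Visit order: 0, 3, 8, 2, 6, 4, 5, 7, 1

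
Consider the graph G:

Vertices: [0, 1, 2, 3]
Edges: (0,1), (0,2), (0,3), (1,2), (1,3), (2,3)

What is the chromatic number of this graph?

The graph has a maximum clique of size 4 (lower bound on chromatic number).
A valid 4-coloring: {0: 0, 1: 1, 2: 2, 3: 3}.
Chromatic number = 4.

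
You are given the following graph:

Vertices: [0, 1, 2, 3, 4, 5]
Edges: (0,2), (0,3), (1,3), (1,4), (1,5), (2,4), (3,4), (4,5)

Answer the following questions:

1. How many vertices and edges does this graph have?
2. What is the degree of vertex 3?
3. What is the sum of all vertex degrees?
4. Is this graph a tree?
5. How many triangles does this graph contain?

Count: 6 vertices, 8 edges.
Vertex 3 has neighbors [0, 1, 4], degree = 3.
Handshaking lemma: 2 * 8 = 16.
A tree on 6 vertices has 5 edges. This graph has 8 edges (3 extra). Not a tree.
Number of triangles = 2.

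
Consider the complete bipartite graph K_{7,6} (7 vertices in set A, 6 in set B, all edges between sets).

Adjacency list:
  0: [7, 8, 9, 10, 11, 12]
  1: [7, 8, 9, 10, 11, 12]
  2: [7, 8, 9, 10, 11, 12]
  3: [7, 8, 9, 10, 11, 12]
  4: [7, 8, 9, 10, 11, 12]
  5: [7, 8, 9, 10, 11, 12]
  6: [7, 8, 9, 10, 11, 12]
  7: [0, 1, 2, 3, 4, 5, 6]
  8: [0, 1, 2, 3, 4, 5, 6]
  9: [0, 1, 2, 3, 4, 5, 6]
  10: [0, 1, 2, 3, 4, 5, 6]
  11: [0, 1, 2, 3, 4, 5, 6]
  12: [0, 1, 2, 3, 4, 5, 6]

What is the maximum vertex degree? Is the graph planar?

Set-A vertices have degree 6; set-B vertices have degree 7. Maximum degree = max(7,6) = 7.
K_{7,6} contains K_{3,3} as a subgraph (since both sides have >= 3 vertices); by Kuratowski's theorem it is not planar.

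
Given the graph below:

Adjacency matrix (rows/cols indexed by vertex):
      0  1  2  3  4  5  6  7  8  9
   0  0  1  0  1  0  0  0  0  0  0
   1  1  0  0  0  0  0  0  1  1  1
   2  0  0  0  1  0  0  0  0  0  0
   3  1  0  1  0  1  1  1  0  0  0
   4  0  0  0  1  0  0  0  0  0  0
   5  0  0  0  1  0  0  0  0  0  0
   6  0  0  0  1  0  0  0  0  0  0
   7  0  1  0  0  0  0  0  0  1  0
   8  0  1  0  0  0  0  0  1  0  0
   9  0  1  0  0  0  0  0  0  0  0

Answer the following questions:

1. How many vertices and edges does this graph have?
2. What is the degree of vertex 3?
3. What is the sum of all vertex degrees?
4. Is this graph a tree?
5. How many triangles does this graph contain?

Count: 10 vertices, 10 edges.
Vertex 3 has neighbors [0, 2, 4, 5, 6], degree = 5.
Handshaking lemma: 2 * 10 = 20.
A tree on 10 vertices has 9 edges. This graph has 10 edges (1 extra). Not a tree.
Number of triangles = 1.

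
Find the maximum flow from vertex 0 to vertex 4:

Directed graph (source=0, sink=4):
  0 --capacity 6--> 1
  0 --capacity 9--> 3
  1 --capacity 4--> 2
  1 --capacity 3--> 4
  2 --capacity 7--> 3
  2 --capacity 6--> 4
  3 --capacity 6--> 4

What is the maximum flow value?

Computing max flow:
  Flow on (0->1): 6/6
  Flow on (0->3): 6/9
  Flow on (1->2): 3/4
  Flow on (1->4): 3/3
  Flow on (2->4): 3/6
  Flow on (3->4): 6/6
Maximum flow = 12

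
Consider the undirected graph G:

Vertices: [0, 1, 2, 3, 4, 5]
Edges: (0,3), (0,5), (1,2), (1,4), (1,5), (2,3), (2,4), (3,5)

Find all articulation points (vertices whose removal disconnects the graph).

No articulation points. The graph is biconnected.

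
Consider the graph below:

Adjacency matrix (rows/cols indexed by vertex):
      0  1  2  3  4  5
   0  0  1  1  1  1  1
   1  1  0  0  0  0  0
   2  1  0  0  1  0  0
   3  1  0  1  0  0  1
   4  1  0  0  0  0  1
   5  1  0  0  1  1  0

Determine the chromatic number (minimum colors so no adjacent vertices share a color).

The graph has a maximum clique of size 3 (lower bound on chromatic number).
A valid 3-coloring: {0: 0, 1: 1, 2: 2, 3: 1, 4: 1, 5: 2}.
Chromatic number = 3.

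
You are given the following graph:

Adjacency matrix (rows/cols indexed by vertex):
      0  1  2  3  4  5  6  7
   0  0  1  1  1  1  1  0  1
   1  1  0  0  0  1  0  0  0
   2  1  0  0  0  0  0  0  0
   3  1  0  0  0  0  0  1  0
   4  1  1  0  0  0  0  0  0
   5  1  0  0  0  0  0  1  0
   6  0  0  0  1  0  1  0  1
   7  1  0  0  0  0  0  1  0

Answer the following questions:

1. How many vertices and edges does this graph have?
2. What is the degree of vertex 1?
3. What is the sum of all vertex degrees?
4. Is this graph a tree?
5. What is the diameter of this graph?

Count: 8 vertices, 10 edges.
Vertex 1 has neighbors [0, 4], degree = 2.
Handshaking lemma: 2 * 10 = 20.
A tree on 8 vertices has 7 edges. This graph has 10 edges (3 extra). Not a tree.
Diameter (longest shortest path) = 3.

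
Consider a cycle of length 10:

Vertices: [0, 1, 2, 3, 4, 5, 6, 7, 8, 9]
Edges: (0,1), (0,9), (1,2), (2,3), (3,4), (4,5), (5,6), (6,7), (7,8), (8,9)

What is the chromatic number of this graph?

This is an even cycle (C_10). Even cycles are bipartite.
Chromatic number = 2.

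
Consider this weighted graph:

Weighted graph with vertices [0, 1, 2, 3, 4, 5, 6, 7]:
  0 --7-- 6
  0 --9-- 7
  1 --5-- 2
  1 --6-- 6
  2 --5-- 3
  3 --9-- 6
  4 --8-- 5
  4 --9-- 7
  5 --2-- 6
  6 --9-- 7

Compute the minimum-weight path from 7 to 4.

Using Dijkstra's algorithm from vertex 7:
Shortest path: 7 -> 4
Total weight: 9 = 9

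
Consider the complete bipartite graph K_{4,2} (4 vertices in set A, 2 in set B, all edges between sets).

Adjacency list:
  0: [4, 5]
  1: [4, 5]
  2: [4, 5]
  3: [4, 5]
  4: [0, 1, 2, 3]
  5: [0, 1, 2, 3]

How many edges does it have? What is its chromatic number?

K_{4,2} has 4 * 2 = 8 edges.
Bipartite graphs have chromatic number 2 (color each partition differently).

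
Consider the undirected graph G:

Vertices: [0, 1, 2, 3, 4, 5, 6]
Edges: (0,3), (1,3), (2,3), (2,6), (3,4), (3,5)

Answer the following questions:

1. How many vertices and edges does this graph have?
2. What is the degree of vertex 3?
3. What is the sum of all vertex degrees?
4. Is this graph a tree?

Count: 7 vertices, 6 edges.
Vertex 3 has neighbors [0, 1, 2, 4, 5], degree = 5.
Handshaking lemma: 2 * 6 = 12.
A graph is a tree iff it is connected and has exactly n-1 edges. This graph is connected (all 7 vertices in one component) and has 7-1 = 6 edges. It is a tree.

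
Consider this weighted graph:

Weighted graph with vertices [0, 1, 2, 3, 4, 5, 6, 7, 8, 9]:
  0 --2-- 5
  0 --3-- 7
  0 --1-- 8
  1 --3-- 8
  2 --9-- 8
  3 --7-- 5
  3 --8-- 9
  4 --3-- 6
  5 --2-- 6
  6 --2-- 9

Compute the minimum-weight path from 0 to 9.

Using Dijkstra's algorithm from vertex 0:
Shortest path: 0 -> 5 -> 6 -> 9
Total weight: 2 + 2 + 2 = 6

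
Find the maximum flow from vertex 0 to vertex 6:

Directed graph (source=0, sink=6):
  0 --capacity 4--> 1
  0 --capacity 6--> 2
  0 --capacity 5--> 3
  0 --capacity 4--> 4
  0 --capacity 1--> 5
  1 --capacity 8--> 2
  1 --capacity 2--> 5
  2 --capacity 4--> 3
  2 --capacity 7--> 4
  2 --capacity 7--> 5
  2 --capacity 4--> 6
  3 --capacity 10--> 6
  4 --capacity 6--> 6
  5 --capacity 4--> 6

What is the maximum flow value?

Computing max flow:
  Flow on (0->1): 4/4
  Flow on (0->2): 6/6
  Flow on (0->3): 5/5
  Flow on (0->4): 4/4
  Flow on (0->5): 1/1
  Flow on (1->2): 4/8
  Flow on (2->3): 4/4
  Flow on (2->4): 2/7
  Flow on (2->6): 4/4
  Flow on (3->6): 9/10
  Flow on (4->6): 6/6
  Flow on (5->6): 1/4
Maximum flow = 20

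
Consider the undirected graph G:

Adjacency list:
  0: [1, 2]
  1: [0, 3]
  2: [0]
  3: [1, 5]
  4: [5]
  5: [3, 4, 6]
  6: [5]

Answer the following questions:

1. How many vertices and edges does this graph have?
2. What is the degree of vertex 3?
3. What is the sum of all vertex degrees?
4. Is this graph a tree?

Count: 7 vertices, 6 edges.
Vertex 3 has neighbors [1, 5], degree = 2.
Handshaking lemma: 2 * 6 = 12.
A graph is a tree iff it is connected and has exactly n-1 edges. This graph is connected (all 7 vertices in one component) and has 7-1 = 6 edges. It is a tree.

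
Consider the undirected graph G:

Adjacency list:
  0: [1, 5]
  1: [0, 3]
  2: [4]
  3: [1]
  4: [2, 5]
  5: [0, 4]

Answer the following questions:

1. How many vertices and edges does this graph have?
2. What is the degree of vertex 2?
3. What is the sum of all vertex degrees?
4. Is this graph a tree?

Count: 6 vertices, 5 edges.
Vertex 2 has neighbors [4], degree = 1.
Handshaking lemma: 2 * 5 = 10.
A graph is a tree iff it is connected and has exactly n-1 edges. This graph is connected (all 6 vertices in one component) and has 6-1 = 5 edges. It is a tree.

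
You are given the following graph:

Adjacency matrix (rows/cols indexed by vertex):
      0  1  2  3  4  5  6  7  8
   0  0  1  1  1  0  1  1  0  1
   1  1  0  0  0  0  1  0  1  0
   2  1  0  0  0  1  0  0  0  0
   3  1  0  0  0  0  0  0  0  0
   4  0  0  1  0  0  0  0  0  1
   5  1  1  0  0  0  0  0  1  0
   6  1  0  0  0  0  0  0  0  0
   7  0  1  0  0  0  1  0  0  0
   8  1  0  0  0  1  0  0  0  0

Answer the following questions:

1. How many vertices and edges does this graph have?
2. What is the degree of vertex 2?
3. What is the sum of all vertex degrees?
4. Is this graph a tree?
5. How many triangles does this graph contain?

Count: 9 vertices, 11 edges.
Vertex 2 has neighbors [0, 4], degree = 2.
Handshaking lemma: 2 * 11 = 22.
A tree on 9 vertices has 8 edges. This graph has 11 edges (3 extra). Not a tree.
Number of triangles = 2.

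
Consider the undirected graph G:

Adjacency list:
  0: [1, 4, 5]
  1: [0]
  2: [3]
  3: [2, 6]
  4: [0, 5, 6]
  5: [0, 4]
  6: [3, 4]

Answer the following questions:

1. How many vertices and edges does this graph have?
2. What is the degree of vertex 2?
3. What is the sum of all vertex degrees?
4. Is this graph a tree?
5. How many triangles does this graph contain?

Count: 7 vertices, 7 edges.
Vertex 2 has neighbors [3], degree = 1.
Handshaking lemma: 2 * 7 = 14.
A tree on 7 vertices has 6 edges. This graph has 7 edges (1 extra). Not a tree.
Number of triangles = 1.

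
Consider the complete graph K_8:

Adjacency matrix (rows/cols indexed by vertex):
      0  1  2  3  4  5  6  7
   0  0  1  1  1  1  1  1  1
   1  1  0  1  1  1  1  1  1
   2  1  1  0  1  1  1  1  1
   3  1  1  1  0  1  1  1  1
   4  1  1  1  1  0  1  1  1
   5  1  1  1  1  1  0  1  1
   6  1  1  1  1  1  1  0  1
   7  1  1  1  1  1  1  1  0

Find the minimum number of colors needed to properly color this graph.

In K_8, every vertex is adjacent to every other vertex.
Each vertex needs a unique color.
Chromatic number = 8.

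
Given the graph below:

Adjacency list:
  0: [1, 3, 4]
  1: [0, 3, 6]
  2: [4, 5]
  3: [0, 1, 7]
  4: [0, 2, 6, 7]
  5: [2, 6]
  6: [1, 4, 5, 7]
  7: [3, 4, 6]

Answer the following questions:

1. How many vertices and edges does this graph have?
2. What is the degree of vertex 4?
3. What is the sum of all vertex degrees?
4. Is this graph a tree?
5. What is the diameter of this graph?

Count: 8 vertices, 12 edges.
Vertex 4 has neighbors [0, 2, 6, 7], degree = 4.
Handshaking lemma: 2 * 12 = 24.
A tree on 8 vertices has 7 edges. This graph has 12 edges (5 extra). Not a tree.
Diameter (longest shortest path) = 3.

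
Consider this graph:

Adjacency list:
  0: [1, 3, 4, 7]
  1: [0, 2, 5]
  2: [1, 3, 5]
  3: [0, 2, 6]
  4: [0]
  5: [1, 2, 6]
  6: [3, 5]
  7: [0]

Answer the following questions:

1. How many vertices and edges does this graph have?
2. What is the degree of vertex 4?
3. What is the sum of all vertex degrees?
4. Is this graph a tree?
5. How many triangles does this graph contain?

Count: 8 vertices, 10 edges.
Vertex 4 has neighbors [0], degree = 1.
Handshaking lemma: 2 * 10 = 20.
A tree on 8 vertices has 7 edges. This graph has 10 edges (3 extra). Not a tree.
Number of triangles = 1.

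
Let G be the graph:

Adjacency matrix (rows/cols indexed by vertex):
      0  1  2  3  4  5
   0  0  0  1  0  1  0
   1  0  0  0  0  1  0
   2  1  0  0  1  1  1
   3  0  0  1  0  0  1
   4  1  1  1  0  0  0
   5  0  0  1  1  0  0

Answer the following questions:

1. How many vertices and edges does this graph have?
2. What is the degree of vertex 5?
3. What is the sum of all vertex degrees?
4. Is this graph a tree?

Count: 6 vertices, 7 edges.
Vertex 5 has neighbors [2, 3], degree = 2.
Handshaking lemma: 2 * 7 = 14.
A tree on 6 vertices has 5 edges. This graph has 7 edges (2 extra). Not a tree.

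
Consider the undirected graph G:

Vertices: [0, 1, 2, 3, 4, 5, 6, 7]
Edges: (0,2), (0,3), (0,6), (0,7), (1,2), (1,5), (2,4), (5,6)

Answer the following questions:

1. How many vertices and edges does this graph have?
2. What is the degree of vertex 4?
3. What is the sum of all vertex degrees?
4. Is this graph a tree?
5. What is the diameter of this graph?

Count: 8 vertices, 8 edges.
Vertex 4 has neighbors [2], degree = 1.
Handshaking lemma: 2 * 8 = 16.
A tree on 8 vertices has 7 edges. This graph has 8 edges (1 extra). Not a tree.
Diameter (longest shortest path) = 3.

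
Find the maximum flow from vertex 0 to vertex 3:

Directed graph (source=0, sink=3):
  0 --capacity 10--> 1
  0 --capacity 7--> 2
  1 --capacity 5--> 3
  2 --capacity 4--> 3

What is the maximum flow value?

Computing max flow:
  Flow on (0->1): 5/10
  Flow on (0->2): 4/7
  Flow on (1->3): 5/5
  Flow on (2->3): 4/4
Maximum flow = 9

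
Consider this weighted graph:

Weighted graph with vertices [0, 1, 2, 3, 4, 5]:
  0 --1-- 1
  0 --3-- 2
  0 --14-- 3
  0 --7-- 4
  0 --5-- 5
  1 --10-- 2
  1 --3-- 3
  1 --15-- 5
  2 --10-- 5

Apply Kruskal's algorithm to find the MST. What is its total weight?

Applying Kruskal's algorithm (sort edges by weight, add if no cycle):
  Add (0,1) w=1
  Add (0,2) w=3
  Add (1,3) w=3
  Add (0,5) w=5
  Add (0,4) w=7
  Skip (1,2) w=10 (creates cycle)
  Skip (2,5) w=10 (creates cycle)
  Skip (0,3) w=14 (creates cycle)
  Skip (1,5) w=15 (creates cycle)
MST weight = 19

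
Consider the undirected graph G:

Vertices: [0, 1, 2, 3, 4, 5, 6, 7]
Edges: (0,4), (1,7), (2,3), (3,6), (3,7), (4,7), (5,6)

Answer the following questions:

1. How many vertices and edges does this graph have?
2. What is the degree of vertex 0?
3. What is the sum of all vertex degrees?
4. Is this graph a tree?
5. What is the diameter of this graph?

Count: 8 vertices, 7 edges.
Vertex 0 has neighbors [4], degree = 1.
Handshaking lemma: 2 * 7 = 14.
A graph is a tree iff it is connected and has exactly n-1 edges. This graph is connected (all 8 vertices in one component) and has 8-1 = 7 edges. It is a tree.
Diameter (longest shortest path) = 5.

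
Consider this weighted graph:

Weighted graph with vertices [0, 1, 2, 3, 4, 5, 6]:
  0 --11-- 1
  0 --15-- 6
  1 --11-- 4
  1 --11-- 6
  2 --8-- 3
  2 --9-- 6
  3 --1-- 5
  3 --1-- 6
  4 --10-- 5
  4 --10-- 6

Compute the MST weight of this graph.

Applying Kruskal's algorithm (sort edges by weight, add if no cycle):
  Add (3,6) w=1
  Add (3,5) w=1
  Add (2,3) w=8
  Skip (2,6) w=9 (creates cycle)
  Add (4,6) w=10
  Skip (4,5) w=10 (creates cycle)
  Add (0,1) w=11
  Add (1,6) w=11
  Skip (1,4) w=11 (creates cycle)
  Skip (0,6) w=15 (creates cycle)
MST weight = 42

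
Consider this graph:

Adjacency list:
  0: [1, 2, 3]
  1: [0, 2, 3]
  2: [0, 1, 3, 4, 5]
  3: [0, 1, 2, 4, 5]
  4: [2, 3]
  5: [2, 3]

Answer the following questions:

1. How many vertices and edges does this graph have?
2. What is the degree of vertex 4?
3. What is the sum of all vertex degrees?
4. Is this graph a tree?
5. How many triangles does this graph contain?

Count: 6 vertices, 10 edges.
Vertex 4 has neighbors [2, 3], degree = 2.
Handshaking lemma: 2 * 10 = 20.
A tree on 6 vertices has 5 edges. This graph has 10 edges (5 extra). Not a tree.
Number of triangles = 6.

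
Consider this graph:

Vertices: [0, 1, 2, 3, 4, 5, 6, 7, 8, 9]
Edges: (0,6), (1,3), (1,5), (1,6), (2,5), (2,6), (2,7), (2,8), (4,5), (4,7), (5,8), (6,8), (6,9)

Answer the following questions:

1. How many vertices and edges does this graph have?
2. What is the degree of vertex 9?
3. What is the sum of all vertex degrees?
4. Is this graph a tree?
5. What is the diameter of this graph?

Count: 10 vertices, 13 edges.
Vertex 9 has neighbors [6], degree = 1.
Handshaking lemma: 2 * 13 = 26.
A tree on 10 vertices has 9 edges. This graph has 13 edges (4 extra). Not a tree.
Diameter (longest shortest path) = 4.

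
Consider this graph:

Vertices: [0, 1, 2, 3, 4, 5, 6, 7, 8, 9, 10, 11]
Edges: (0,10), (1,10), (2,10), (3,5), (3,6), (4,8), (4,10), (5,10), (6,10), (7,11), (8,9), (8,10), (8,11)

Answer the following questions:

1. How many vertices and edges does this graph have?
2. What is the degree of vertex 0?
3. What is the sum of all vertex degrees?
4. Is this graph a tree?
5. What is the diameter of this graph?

Count: 12 vertices, 13 edges.
Vertex 0 has neighbors [10], degree = 1.
Handshaking lemma: 2 * 13 = 26.
A tree on 12 vertices has 11 edges. This graph has 13 edges (2 extra). Not a tree.
Diameter (longest shortest path) = 5.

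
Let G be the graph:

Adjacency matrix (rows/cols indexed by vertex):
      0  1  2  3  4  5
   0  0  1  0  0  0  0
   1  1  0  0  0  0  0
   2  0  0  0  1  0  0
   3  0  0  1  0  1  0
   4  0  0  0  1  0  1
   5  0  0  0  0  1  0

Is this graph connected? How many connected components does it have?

Checking connectivity: the graph has 2 connected component(s).
Components: [[0, 1], [2, 3, 4, 5]]. The graph is NOT connected.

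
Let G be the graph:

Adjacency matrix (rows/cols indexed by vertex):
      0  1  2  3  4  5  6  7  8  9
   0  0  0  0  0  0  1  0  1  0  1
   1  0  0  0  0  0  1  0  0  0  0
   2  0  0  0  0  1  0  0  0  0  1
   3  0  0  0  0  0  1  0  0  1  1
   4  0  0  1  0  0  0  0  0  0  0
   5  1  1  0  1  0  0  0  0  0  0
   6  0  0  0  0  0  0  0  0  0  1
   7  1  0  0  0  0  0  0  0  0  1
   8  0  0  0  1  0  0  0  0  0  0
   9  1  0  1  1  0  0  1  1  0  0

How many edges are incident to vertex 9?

Vertex 9 has neighbors [0, 2, 3, 6, 7], so deg(9) = 5.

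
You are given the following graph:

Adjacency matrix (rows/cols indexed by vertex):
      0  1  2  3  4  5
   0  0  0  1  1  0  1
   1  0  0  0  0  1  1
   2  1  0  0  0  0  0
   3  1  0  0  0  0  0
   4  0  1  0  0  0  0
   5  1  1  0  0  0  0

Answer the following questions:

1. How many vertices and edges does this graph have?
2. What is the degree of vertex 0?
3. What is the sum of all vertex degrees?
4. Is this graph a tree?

Count: 6 vertices, 5 edges.
Vertex 0 has neighbors [2, 3, 5], degree = 3.
Handshaking lemma: 2 * 5 = 10.
A graph is a tree iff it is connected and has exactly n-1 edges. This graph is connected (all 6 vertices in one component) and has 6-1 = 5 edges. It is a tree.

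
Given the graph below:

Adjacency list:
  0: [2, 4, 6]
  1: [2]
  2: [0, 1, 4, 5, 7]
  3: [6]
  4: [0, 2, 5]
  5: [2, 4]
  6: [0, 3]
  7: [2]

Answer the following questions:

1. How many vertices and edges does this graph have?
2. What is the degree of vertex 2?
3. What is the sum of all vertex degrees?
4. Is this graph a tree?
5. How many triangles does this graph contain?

Count: 8 vertices, 9 edges.
Vertex 2 has neighbors [0, 1, 4, 5, 7], degree = 5.
Handshaking lemma: 2 * 9 = 18.
A tree on 8 vertices has 7 edges. This graph has 9 edges (2 extra). Not a tree.
Number of triangles = 2.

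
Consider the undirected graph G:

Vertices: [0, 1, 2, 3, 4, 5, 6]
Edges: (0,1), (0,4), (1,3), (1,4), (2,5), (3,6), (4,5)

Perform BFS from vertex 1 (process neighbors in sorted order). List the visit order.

BFS from vertex 1 (neighbors processed in ascending order):
Visit order: 1, 0, 3, 4, 6, 5, 2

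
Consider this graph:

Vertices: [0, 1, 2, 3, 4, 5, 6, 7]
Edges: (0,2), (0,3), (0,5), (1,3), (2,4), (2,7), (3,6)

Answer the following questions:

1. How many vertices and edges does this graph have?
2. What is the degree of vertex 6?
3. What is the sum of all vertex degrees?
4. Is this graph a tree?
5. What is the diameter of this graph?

Count: 8 vertices, 7 edges.
Vertex 6 has neighbors [3], degree = 1.
Handshaking lemma: 2 * 7 = 14.
A graph is a tree iff it is connected and has exactly n-1 edges. This graph is connected (all 8 vertices in one component) and has 8-1 = 7 edges. It is a tree.
Diameter (longest shortest path) = 4.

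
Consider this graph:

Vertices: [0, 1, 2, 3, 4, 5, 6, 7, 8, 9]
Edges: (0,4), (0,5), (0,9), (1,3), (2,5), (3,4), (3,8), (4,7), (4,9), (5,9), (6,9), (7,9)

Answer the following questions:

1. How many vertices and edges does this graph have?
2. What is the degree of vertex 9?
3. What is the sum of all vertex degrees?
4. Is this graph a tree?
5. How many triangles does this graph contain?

Count: 10 vertices, 12 edges.
Vertex 9 has neighbors [0, 4, 5, 6, 7], degree = 5.
Handshaking lemma: 2 * 12 = 24.
A tree on 10 vertices has 9 edges. This graph has 12 edges (3 extra). Not a tree.
Number of triangles = 3.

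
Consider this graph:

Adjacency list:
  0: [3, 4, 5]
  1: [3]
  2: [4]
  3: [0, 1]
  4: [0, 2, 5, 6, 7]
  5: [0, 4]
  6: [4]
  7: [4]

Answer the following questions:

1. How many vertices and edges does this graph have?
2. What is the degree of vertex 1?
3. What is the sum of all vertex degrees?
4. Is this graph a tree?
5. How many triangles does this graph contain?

Count: 8 vertices, 8 edges.
Vertex 1 has neighbors [3], degree = 1.
Handshaking lemma: 2 * 8 = 16.
A tree on 8 vertices has 7 edges. This graph has 8 edges (1 extra). Not a tree.
Number of triangles = 1.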